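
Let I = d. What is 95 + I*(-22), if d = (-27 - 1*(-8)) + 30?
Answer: -147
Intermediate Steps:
d = 11 (d = (-27 + 8) + 30 = -19 + 30 = 11)
I = 11
95 + I*(-22) = 95 + 11*(-22) = 95 - 242 = -147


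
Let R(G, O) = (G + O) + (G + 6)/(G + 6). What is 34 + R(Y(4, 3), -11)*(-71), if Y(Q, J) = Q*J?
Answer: -108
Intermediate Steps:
Y(Q, J) = J*Q
R(G, O) = 1 + G + O (R(G, O) = (G + O) + (6 + G)/(6 + G) = (G + O) + 1 = 1 + G + O)
34 + R(Y(4, 3), -11)*(-71) = 34 + (1 + 3*4 - 11)*(-71) = 34 + (1 + 12 - 11)*(-71) = 34 + 2*(-71) = 34 - 142 = -108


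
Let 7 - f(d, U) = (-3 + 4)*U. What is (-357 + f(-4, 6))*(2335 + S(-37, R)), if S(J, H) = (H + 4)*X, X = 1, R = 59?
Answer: -853688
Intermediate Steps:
f(d, U) = 7 - U (f(d, U) = 7 - (-3 + 4)*U = 7 - U)
S(J, H) = 4 + H (S(J, H) = (H + 4)*1 = (4 + H)*1 = 4 + H)
(-357 + f(-4, 6))*(2335 + S(-37, R)) = (-357 + (7 - 1*6))*(2335 + (4 + 59)) = (-357 + (7 - 6))*(2335 + 63) = (-357 + 1)*2398 = -356*2398 = -853688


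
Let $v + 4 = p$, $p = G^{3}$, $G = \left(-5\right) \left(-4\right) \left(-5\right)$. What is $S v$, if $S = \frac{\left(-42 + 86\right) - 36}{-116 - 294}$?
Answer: $\frac{4000016}{205} \approx 19512.0$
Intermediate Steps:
$G = -100$ ($G = 20 \left(-5\right) = -100$)
$p = -1000000$ ($p = \left(-100\right)^{3} = -1000000$)
$v = -1000004$ ($v = -4 - 1000000 = -1000004$)
$S = - \frac{4}{205}$ ($S = \frac{44 - 36}{-410} = 8 \left(- \frac{1}{410}\right) = - \frac{4}{205} \approx -0.019512$)
$S v = \left(- \frac{4}{205}\right) \left(-1000004\right) = \frac{4000016}{205}$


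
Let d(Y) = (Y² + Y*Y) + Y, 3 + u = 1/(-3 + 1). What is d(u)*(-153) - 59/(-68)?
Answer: -218425/68 ≈ -3212.1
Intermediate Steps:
u = -7/2 (u = -3 + 1/(-3 + 1) = -3 + 1/(-2) = -3 - ½ = -7/2 ≈ -3.5000)
d(Y) = Y + 2*Y² (d(Y) = (Y² + Y²) + Y = 2*Y² + Y = Y + 2*Y²)
d(u)*(-153) - 59/(-68) = -7*(1 + 2*(-7/2))/2*(-153) - 59/(-68) = -7*(1 - 7)/2*(-153) - 59*(-1/68) = -7/2*(-6)*(-153) + 59/68 = 21*(-153) + 59/68 = -3213 + 59/68 = -218425/68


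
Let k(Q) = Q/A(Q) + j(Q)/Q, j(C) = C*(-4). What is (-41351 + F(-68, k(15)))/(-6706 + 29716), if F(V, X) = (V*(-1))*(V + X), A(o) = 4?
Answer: -22996/11505 ≈ -1.9988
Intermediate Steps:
j(C) = -4*C
k(Q) = -4 + Q/4 (k(Q) = Q/4 + (-4*Q)/Q = Q*(¼) - 4 = Q/4 - 4 = -4 + Q/4)
F(V, X) = -V*(V + X) (F(V, X) = (-V)*(V + X) = -V*(V + X))
(-41351 + F(-68, k(15)))/(-6706 + 29716) = (-41351 - 1*(-68)*(-68 + (-4 + (¼)*15)))/(-6706 + 29716) = (-41351 - 1*(-68)*(-68 + (-4 + 15/4)))/23010 = (-41351 - 1*(-68)*(-68 - ¼))*(1/23010) = (-41351 - 1*(-68)*(-273/4))*(1/23010) = (-41351 - 4641)*(1/23010) = -45992*1/23010 = -22996/11505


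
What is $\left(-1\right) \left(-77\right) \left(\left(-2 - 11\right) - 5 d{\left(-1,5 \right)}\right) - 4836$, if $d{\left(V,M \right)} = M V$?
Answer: $-3912$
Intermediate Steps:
$\left(-1\right) \left(-77\right) \left(\left(-2 - 11\right) - 5 d{\left(-1,5 \right)}\right) - 4836 = \left(-1\right) \left(-77\right) \left(\left(-2 - 11\right) - 5 \cdot 5 \left(-1\right)\right) - 4836 = 77 \left(-13 - -25\right) - 4836 = 77 \left(-13 + 25\right) - 4836 = 77 \cdot 12 - 4836 = 924 - 4836 = -3912$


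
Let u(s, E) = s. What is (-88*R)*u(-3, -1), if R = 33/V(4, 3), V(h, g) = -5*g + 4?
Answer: -792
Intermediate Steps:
V(h, g) = 4 - 5*g
R = -3 (R = 33/(4 - 5*3) = 33/(4 - 15) = 33/(-11) = 33*(-1/11) = -3)
(-88*R)*u(-3, -1) = -88*(-3)*(-3) = 264*(-3) = -792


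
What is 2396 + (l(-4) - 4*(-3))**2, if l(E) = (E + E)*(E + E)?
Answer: 8172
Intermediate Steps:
l(E) = 4*E**2 (l(E) = (2*E)*(2*E) = 4*E**2)
2396 + (l(-4) - 4*(-3))**2 = 2396 + (4*(-4)**2 - 4*(-3))**2 = 2396 + (4*16 + 12)**2 = 2396 + (64 + 12)**2 = 2396 + 76**2 = 2396 + 5776 = 8172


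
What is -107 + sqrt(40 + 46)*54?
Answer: -107 + 54*sqrt(86) ≈ 393.78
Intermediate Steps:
-107 + sqrt(40 + 46)*54 = -107 + sqrt(86)*54 = -107 + 54*sqrt(86)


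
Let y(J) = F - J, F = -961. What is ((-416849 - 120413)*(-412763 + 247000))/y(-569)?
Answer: -44529080453/196 ≈ -2.2719e+8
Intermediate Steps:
y(J) = -961 - J
((-416849 - 120413)*(-412763 + 247000))/y(-569) = ((-416849 - 120413)*(-412763 + 247000))/(-961 - 1*(-569)) = (-537262*(-165763))/(-961 + 569) = 89058160906/(-392) = 89058160906*(-1/392) = -44529080453/196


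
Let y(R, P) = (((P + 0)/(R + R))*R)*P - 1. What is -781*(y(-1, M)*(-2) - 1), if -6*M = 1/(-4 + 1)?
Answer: -252263/324 ≈ -778.59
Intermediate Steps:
M = 1/18 (M = -1/(6*(-4 + 1)) = -⅙/(-3) = -⅙*(-⅓) = 1/18 ≈ 0.055556)
y(R, P) = -1 + P²/2 (y(R, P) = ((P/((2*R)))*R)*P - 1 = ((P*(1/(2*R)))*R)*P - 1 = ((P/(2*R))*R)*P - 1 = (P/2)*P - 1 = P²/2 - 1 = -1 + P²/2)
-781*(y(-1, M)*(-2) - 1) = -781*((-1 + (1/18)²/2)*(-2) - 1) = -781*((-1 + (½)*(1/324))*(-2) - 1) = -781*((-1 + 1/648)*(-2) - 1) = -781*(-647/648*(-2) - 1) = -781*(647/324 - 1) = -781*323/324 = -252263/324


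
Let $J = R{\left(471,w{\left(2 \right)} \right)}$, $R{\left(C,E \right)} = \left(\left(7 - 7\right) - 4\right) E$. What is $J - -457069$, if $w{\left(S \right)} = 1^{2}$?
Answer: $457065$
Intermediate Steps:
$w{\left(S \right)} = 1$
$R{\left(C,E \right)} = - 4 E$ ($R{\left(C,E \right)} = \left(\left(7 - 7\right) - 4\right) E = \left(0 - 4\right) E = - 4 E$)
$J = -4$ ($J = \left(-4\right) 1 = -4$)
$J - -457069 = -4 - -457069 = -4 + 457069 = 457065$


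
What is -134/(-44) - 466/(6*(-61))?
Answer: 17387/4026 ≈ 4.3187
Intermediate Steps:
-134/(-44) - 466/(6*(-61)) = -134*(-1/44) - 466/(-366) = 67/22 - 466*(-1/366) = 67/22 + 233/183 = 17387/4026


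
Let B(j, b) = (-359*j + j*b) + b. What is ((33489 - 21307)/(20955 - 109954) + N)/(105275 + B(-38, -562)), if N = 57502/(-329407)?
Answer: -9130456572/4095892520771623 ≈ -2.2292e-6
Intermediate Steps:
B(j, b) = b - 359*j + b*j (B(j, b) = (-359*j + b*j) + b = b - 359*j + b*j)
N = -57502/329407 (N = 57502*(-1/329407) = -57502/329407 ≈ -0.17456)
((33489 - 21307)/(20955 - 109954) + N)/(105275 + B(-38, -562)) = ((33489 - 21307)/(20955 - 109954) - 57502/329407)/(105275 + (-562 - 359*(-38) - 562*(-38))) = (12182/(-88999) - 57502/329407)/(105275 + (-562 + 13642 + 21356)) = (12182*(-1/88999) - 57502/329407)/(105275 + 34436) = (-12182/88999 - 57502/329407)/139711 = -9130456572/29316893593*1/139711 = -9130456572/4095892520771623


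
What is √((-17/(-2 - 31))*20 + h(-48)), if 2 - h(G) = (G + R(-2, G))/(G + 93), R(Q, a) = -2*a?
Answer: √33990/55 ≈ 3.3521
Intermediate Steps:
h(G) = 2 + G/(93 + G) (h(G) = 2 - (G - 2*G)/(G + 93) = 2 - (-G)/(93 + G) = 2 - (-1)*G/(93 + G) = 2 + G/(93 + G))
√((-17/(-2 - 31))*20 + h(-48)) = √((-17/(-2 - 31))*20 + 3*(62 - 48)/(93 - 48)) = √((-17/(-33))*20 + 3*14/45) = √(-1/33*(-17)*20 + 3*(1/45)*14) = √((17/33)*20 + 14/15) = √(340/33 + 14/15) = √(618/55) = √33990/55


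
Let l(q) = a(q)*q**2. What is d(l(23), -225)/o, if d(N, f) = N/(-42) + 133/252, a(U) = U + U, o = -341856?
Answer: 145871/86147712 ≈ 0.0016933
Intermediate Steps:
a(U) = 2*U
l(q) = 2*q**3 (l(q) = (2*q)*q**2 = 2*q**3)
d(N, f) = 19/36 - N/42 (d(N, f) = N*(-1/42) + 133*(1/252) = -N/42 + 19/36 = 19/36 - N/42)
d(l(23), -225)/o = (19/36 - 23**3/21)/(-341856) = (19/36 - 12167/21)*(-1/341856) = -145871/252*(-1/341856) = 145871/86147712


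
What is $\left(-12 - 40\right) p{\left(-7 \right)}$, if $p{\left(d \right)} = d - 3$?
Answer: $520$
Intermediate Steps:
$p{\left(d \right)} = -3 + d$ ($p{\left(d \right)} = d - 3 = -3 + d$)
$\left(-12 - 40\right) p{\left(-7 \right)} = \left(-12 - 40\right) \left(-3 - 7\right) = \left(-52\right) \left(-10\right) = 520$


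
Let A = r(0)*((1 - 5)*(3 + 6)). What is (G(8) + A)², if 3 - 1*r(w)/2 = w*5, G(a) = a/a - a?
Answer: 49729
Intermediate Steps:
G(a) = 1 - a
r(w) = 6 - 10*w (r(w) = 6 - 2*w*5 = 6 - 10*w)
A = -216 (A = (6 - 10*0)*((1 - 5)*(3 + 6)) = (6 + 0)*(-4*9) = 6*(-36) = -216)
(G(8) + A)² = ((1 - 1*8) - 216)² = ((1 - 8) - 216)² = (-7 - 216)² = (-223)² = 49729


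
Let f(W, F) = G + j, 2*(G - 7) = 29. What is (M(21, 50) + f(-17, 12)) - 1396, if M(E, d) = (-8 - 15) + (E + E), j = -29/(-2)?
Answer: -1341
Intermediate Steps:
j = 29/2 (j = -29*(-1/2) = 29/2 ≈ 14.500)
G = 43/2 (G = 7 + (1/2)*29 = 7 + 29/2 = 43/2 ≈ 21.500)
f(W, F) = 36 (f(W, F) = 43/2 + 29/2 = 36)
M(E, d) = -23 + 2*E
(M(21, 50) + f(-17, 12)) - 1396 = ((-23 + 2*21) + 36) - 1396 = ((-23 + 42) + 36) - 1396 = (19 + 36) - 1396 = 55 - 1396 = -1341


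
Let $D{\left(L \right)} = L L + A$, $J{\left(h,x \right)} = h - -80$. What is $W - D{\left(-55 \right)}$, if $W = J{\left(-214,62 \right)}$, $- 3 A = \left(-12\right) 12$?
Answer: $-3207$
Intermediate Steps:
$J{\left(h,x \right)} = 80 + h$ ($J{\left(h,x \right)} = h + 80 = 80 + h$)
$A = 48$ ($A = - \frac{\left(-12\right) 12}{3} = \left(- \frac{1}{3}\right) \left(-144\right) = 48$)
$D{\left(L \right)} = 48 + L^{2}$ ($D{\left(L \right)} = L L + 48 = L^{2} + 48 = 48 + L^{2}$)
$W = -134$ ($W = 80 - 214 = -134$)
$W - D{\left(-55 \right)} = -134 - \left(48 + \left(-55\right)^{2}\right) = -134 - \left(48 + 3025\right) = -134 - 3073 = -3207$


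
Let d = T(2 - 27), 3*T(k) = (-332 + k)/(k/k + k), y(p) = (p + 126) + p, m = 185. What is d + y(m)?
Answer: 12023/24 ≈ 500.96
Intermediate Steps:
y(p) = 126 + 2*p (y(p) = (126 + p) + p = 126 + 2*p)
T(k) = (-332 + k)/(3*(1 + k)) (T(k) = ((-332 + k)/(k/k + k))/3 = ((-332 + k)/(1 + k))/3 = (-332 + k)/(3*(1 + k)))
d = 119/24 (d = (-332 + (2 - 27))/(3*(1 + (2 - 27))) = (-332 - 25)/(3*(1 - 25)) = (⅓)*(-357)/(-24) = (⅓)*(-1/24)*(-357) = 119/24 ≈ 4.9583)
d + y(m) = 119/24 + (126 + 2*185) = 119/24 + (126 + 370) = 119/24 + 496 = 12023/24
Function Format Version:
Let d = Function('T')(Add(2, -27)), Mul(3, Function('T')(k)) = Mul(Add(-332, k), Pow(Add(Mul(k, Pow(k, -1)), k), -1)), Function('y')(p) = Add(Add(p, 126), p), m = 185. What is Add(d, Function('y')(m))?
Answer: Rational(12023, 24) ≈ 500.96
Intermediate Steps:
Function('y')(p) = Add(126, Mul(2, p)) (Function('y')(p) = Add(Add(126, p), p) = Add(126, Mul(2, p)))
Function('T')(k) = Mul(Rational(1, 3), Pow(Add(1, k), -1), Add(-332, k)) (Function('T')(k) = Mul(Rational(1, 3), Mul(Add(-332, k), Pow(Add(Mul(k, Pow(k, -1)), k), -1))) = Mul(Rational(1, 3), Mul(Add(-332, k), Pow(Add(1, k), -1))) = Mul(Rational(1, 3), Mul(Pow(Add(1, k), -1), Add(-332, k))) = Mul(Rational(1, 3), Pow(Add(1, k), -1), Add(-332, k)))
d = Rational(119, 24) (d = Mul(Rational(1, 3), Pow(Add(1, Add(2, -27)), -1), Add(-332, Add(2, -27))) = Mul(Rational(1, 3), Pow(Add(1, -25), -1), Add(-332, -25)) = Mul(Rational(1, 3), Pow(-24, -1), -357) = Mul(Rational(1, 3), Rational(-1, 24), -357) = Rational(119, 24) ≈ 4.9583)
Add(d, Function('y')(m)) = Add(Rational(119, 24), Add(126, Mul(2, 185))) = Add(Rational(119, 24), Add(126, 370)) = Add(Rational(119, 24), 496) = Rational(12023, 24)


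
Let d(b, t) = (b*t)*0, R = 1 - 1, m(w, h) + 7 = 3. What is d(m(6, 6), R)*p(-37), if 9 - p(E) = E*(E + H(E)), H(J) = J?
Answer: 0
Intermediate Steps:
m(w, h) = -4 (m(w, h) = -7 + 3 = -4)
p(E) = 9 - 2*E² (p(E) = 9 - E*(E + E) = 9 - E*2*E = 9 - 2*E²)
R = 0
d(b, t) = 0
d(m(6, 6), R)*p(-37) = 0*(9 - 2*(-37)²) = 0*(9 - 2*1369) = 0*(9 - 2738) = 0*(-2729) = 0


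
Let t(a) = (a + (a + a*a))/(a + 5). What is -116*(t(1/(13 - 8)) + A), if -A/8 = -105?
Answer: -6334238/65 ≈ -97450.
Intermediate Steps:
A = 840 (A = -8*(-105) = 840)
t(a) = (a**2 + 2*a)/(5 + a) (t(a) = (a + (a + a**2))/(5 + a) = (a**2 + 2*a)/(5 + a))
-116*(t(1/(13 - 8)) + A) = -116*((2 + 1/(13 - 8))/((13 - 8)*(5 + 1/(13 - 8))) + 840) = -116*((2 + 1/5)/(5*(5 + 1/5)) + 840) = -116*((1/5)*(11/5)/(26/5) + 840) = -116*((1/5)*(5/26)*(11/5) + 840) = -116*(11/130 + 840) = -116*109211/130 = -6334238/65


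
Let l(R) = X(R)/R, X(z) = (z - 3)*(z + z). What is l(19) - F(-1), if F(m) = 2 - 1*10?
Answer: 40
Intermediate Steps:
X(z) = 2*z*(-3 + z) (X(z) = (-3 + z)*(2*z) = 2*z*(-3 + z))
F(m) = -8 (F(m) = 2 - 10 = -8)
l(R) = -6 + 2*R (l(R) = (2*R*(-3 + R))/R = -6 + 2*R)
l(19) - F(-1) = (-6 + 2*19) - 1*(-8) = (-6 + 38) + 8 = 32 + 8 = 40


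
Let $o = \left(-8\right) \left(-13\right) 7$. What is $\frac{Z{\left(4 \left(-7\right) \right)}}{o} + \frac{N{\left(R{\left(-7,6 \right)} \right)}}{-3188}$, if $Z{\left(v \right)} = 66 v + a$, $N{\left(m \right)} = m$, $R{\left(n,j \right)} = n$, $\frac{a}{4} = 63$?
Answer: $- \frac{90767}{41444} \approx -2.1901$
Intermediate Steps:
$a = 252$ ($a = 4 \cdot 63 = 252$)
$Z{\left(v \right)} = 252 + 66 v$ ($Z{\left(v \right)} = 66 v + 252 = 252 + 66 v$)
$o = 728$ ($o = 104 \cdot 7 = 728$)
$\frac{Z{\left(4 \left(-7\right) \right)}}{o} + \frac{N{\left(R{\left(-7,6 \right)} \right)}}{-3188} = \frac{252 + 66 \cdot 4 \left(-7\right)}{728} - \frac{7}{-3188} = \left(252 + 66 \left(-28\right)\right) \frac{1}{728} - - \frac{7}{3188} = \left(252 - 1848\right) \frac{1}{728} + \frac{7}{3188} = \left(-1596\right) \frac{1}{728} + \frac{7}{3188} = - \frac{57}{26} + \frac{7}{3188} = - \frac{90767}{41444}$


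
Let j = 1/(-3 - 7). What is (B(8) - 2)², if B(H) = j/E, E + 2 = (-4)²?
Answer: 78961/19600 ≈ 4.0286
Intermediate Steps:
j = -⅒ (j = 1/(-10) = -⅒ ≈ -0.10000)
E = 14 (E = -2 + (-4)² = -2 + 16 = 14)
B(H) = -1/140 (B(H) = -⅒/14 = -⅒*1/14 = -1/140)
(B(8) - 2)² = (-1/140 - 2)² = (-281/140)² = 78961/19600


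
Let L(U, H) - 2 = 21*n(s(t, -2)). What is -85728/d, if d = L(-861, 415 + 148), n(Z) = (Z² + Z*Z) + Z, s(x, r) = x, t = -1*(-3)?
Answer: -85728/443 ≈ -193.52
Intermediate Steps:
t = 3
n(Z) = Z + 2*Z² (n(Z) = (Z² + Z²) + Z = 2*Z² + Z = Z + 2*Z²)
L(U, H) = 443 (L(U, H) = 2 + 21*(3*(1 + 2*3)) = 2 + 21*(3*(1 + 6)) = 2 + 21*(3*7) = 2 + 21*21 = 2 + 441 = 443)
d = 443
-85728/d = -85728/443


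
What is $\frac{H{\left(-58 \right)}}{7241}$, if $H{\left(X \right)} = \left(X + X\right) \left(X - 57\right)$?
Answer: $\frac{13340}{7241} \approx 1.8423$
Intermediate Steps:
$H{\left(X \right)} = 2 X \left(-57 + X\right)$
$\frac{H{\left(-58 \right)}}{7241} = \frac{2 \left(-58\right) \left(-57 - 58\right)}{7241} = 2 \left(-58\right) \left(-115\right) \frac{1}{7241} = 13340 \cdot \frac{1}{7241} = \frac{13340}{7241}$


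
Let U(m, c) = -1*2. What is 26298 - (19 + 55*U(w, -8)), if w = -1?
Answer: 26389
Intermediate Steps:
U(m, c) = -2
26298 - (19 + 55*U(w, -8)) = 26298 - (19 + 55*(-2)) = 26298 - (19 - 110) = 26298 - 1*(-91) = 26298 + 91 = 26389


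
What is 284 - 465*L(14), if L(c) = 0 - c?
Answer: 6794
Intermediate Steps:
L(c) = -c
284 - 465*L(14) = 284 - (-465)*14 = 284 - 465*(-14) = 284 + 6510 = 6794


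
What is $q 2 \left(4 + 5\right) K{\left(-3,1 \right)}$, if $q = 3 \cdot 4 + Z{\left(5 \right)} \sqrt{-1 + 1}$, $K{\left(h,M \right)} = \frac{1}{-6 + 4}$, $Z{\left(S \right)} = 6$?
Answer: $-108$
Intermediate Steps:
$K{\left(h,M \right)} = - \frac{1}{2}$ ($K{\left(h,M \right)} = \frac{1}{-2} = - \frac{1}{2}$)
$q = 12$ ($q = 3 \cdot 4 + 6 \sqrt{-1 + 1} = 12 + 6 \sqrt{0} = 12 + 6 \cdot 0 = 12 + 0 = 12$)
$q 2 \left(4 + 5\right) K{\left(-3,1 \right)} = 12 \cdot 2 \left(4 + 5\right) \left(- \frac{1}{2}\right) = 12 \cdot 2 \cdot 9 \left(- \frac{1}{2}\right) = 12 \cdot 18 \left(- \frac{1}{2}\right) = 216 \left(- \frac{1}{2}\right) = -108$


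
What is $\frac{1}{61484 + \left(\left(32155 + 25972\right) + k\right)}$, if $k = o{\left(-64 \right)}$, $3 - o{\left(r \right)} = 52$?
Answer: $\frac{1}{119562} \approx 8.3639 \cdot 10^{-6}$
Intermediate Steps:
$o{\left(r \right)} = -49$ ($o{\left(r \right)} = 3 - 52 = -49$)
$k = -49$
$\frac{1}{61484 + \left(\left(32155 + 25972\right) + k\right)} = \frac{1}{61484 + \left(\left(32155 + 25972\right) - 49\right)} = \frac{1}{61484 + \left(58127 - 49\right)} = \frac{1}{61484 + 58078} = \frac{1}{119562}$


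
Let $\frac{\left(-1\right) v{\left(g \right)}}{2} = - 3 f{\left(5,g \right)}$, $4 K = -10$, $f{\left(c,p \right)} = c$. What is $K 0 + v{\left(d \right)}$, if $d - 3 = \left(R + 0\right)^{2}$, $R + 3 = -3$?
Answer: $30$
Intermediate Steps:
$R = -6$ ($R = -3 - 3 = -6$)
$d = 39$ ($d = 3 + \left(-6 + 0\right)^{2} = 3 + \left(-6\right)^{2} = 3 + 36 = 39$)
$K = - \frac{5}{2}$ ($K = \frac{1}{4} \left(-10\right) = - \frac{5}{2} \approx -2.5$)
$v{\left(g \right)} = 30$ ($v{\left(g \right)} = - 2 \left(\left(-3\right) 5\right) = \left(-2\right) \left(-15\right) = 30$)
$K 0 + v{\left(d \right)} = \left(- \frac{5}{2}\right) 0 + 30 = 0 + 30 = 30$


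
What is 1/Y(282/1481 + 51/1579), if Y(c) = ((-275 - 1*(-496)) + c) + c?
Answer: 2338499/517849897 ≈ 0.0045158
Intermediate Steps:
Y(c) = 221 + 2*c (Y(c) = ((-275 + 496) + c) + c = (221 + c) + c = 221 + 2*c)
1/Y(282/1481 + 51/1579) = 1/(221 + 2*(282/1481 + 51/1579)) = 1/(221 + 2*(520809/2338499)) = 1/(221 + 1041618/2338499) = 1/(517849897/2338499) = 2338499/517849897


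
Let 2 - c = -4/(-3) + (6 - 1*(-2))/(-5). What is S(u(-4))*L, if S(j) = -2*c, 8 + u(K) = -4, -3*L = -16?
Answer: -1088/45 ≈ -24.178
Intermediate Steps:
L = 16/3 (L = -⅓*(-16) = 16/3 ≈ 5.3333)
u(K) = -12 (u(K) = -8 - 4 = -12)
c = 34/15 (c = 2 - (-4/(-3) + (6 - 1*(-2))/(-5)) = 2 - (-4*(-⅓) + (6 + 2)*(-⅕)) = 2 - (4/3 + 8*(-⅕)) = 2 - (4/3 - 8/5) = 2 - 1*(-4/15) = 2 + 4/15 = 34/15 ≈ 2.2667)
S(j) = -68/15 (S(j) = -2*34/15 = -68/15)
S(u(-4))*L = -68/15*16/3 = -1088/45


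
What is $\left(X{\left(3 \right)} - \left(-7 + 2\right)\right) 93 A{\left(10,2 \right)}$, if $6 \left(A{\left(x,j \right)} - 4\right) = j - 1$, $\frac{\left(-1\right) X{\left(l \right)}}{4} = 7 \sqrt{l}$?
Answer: $\frac{3875}{2} - 10850 \sqrt{3} \approx -16855.0$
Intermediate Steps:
$X{\left(l \right)} = - 28 \sqrt{l}$ ($X{\left(l \right)} = - 4 \cdot 7 \sqrt{l} = - 28 \sqrt{l}$)
$A{\left(x,j \right)} = \frac{23}{6} + \frac{j}{6}$ ($A{\left(x,j \right)} = 4 + \frac{j - 1}{6} = 4 + \frac{-1 + j}{6} = 4 + \left(- \frac{1}{6} + \frac{j}{6}\right) = \frac{23}{6} + \frac{j}{6}$)
$\left(X{\left(3 \right)} - \left(-7 + 2\right)\right) 93 A{\left(10,2 \right)} = \left(- 28 \sqrt{3} - \left(-7 + 2\right)\right) 93 \left(\frac{23}{6} + \frac{1}{6} \cdot 2\right) = \left(- 28 \sqrt{3} - -5\right) 93 \left(\frac{23}{6} + \frac{1}{3}\right) = \left(- 28 \sqrt{3} + 5\right) 93 \cdot \frac{25}{6} = \left(5 - 28 \sqrt{3}\right) 93 \cdot \frac{25}{6} = \left(465 - 2604 \sqrt{3}\right) \frac{25}{6} = \frac{3875}{2} - 10850 \sqrt{3}$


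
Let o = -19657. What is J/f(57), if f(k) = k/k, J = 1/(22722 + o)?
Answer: 1/3065 ≈ 0.00032626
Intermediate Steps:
J = 1/3065 (J = 1/(22722 - 19657) = 1/3065 ≈ 0.00032626)
f(k) = 1
J/f(57) = (1/3065)/1 = (1/3065)*1 = 1/3065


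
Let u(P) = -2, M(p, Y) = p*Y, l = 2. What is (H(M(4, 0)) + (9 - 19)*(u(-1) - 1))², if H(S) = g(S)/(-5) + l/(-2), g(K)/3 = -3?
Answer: 23716/25 ≈ 948.64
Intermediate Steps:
g(K) = -9 (g(K) = 3*(-3) = -9)
M(p, Y) = Y*p
H(S) = ⅘ (H(S) = -9/(-5) + 2/(-2) = -9*(-⅕) + 2*(-½) = 9/5 - 1 = ⅘)
(H(M(4, 0)) + (9 - 19)*(u(-1) - 1))² = (⅘ + (9 - 19)*(-2 - 1))² = (⅘ - 10*(-3))² = (⅘ + 30)² = (154/5)² = 23716/25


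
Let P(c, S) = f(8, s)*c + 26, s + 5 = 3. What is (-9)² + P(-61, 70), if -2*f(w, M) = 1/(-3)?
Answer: 581/6 ≈ 96.833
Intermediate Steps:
s = -2 (s = -5 + 3 = -2)
f(w, M) = ⅙ (f(w, M) = -½/(-3) = -½*(-⅓) = ⅙)
P(c, S) = 26 + c/6 (P(c, S) = c/6 + 26 = 26 + c/6)
(-9)² + P(-61, 70) = (-9)² + (26 + (⅙)*(-61)) = 81 + (26 - 61/6) = 81 + 95/6 = 581/6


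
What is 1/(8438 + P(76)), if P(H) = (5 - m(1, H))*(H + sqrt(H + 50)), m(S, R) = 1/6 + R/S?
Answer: 54528/153696761 + 3843*sqrt(14)/153696761 ≈ 0.00044833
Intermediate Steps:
m(S, R) = 1/6 + R/S (m(S, R) = 1*(1/6) + R/S = 1/6 + R/S)
P(H) = (29/6 - H)*(H + sqrt(50 + H)) (P(H) = (5 - (H + (1/6)*1)/1)*(H + sqrt(H + 50)) = (5 - (H + 1/6))*(H + sqrt(50 + H)) = (5 - (1/6 + H))*(H + sqrt(50 + H)) = (5 + (-1/6 - H))*(H + sqrt(50 + H)) = (29/6 - H)*(H + sqrt(50 + H)))
1/(8438 + P(76)) = 1/(8438 + (-1*76**2 + (29/6)*76 + 29*sqrt(50 + 76)/6 - 1*76*sqrt(50 + 76))) = 1/(8438 + (-1*5776 + 1102/3 + 29*sqrt(126)/6 - 1*76*sqrt(126))) = 1/(8438 + (-5776 + 1102/3 + 29*(3*sqrt(14))/6 - 1*76*3*sqrt(14))) = 1/(8438 + (-5776 + 1102/3 + 29*sqrt(14)/2 - 228*sqrt(14))) = 1/(8438 + (-16226/3 - 427*sqrt(14)/2)) = 1/(9088/3 - 427*sqrt(14)/2)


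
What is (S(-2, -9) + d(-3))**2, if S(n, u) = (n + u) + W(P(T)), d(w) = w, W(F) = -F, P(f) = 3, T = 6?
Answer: 289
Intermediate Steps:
S(n, u) = -3 + n + u (S(n, u) = (n + u) - 1*3 = (n + u) - 3 = -3 + n + u)
(S(-2, -9) + d(-3))**2 = ((-3 - 2 - 9) - 3)**2 = (-14 - 3)**2 = (-17)**2 = 289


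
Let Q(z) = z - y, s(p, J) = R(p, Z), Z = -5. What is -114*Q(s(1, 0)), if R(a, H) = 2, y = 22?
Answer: 2280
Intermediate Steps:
s(p, J) = 2
Q(z) = -22 + z (Q(z) = z - 1*22 = z - 22 = -22 + z)
-114*Q(s(1, 0)) = -114*(-22 + 2) = -114*(-20) = 2280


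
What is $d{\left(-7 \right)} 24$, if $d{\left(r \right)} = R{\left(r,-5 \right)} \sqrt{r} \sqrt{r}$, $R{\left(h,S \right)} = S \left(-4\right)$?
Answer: $-3360$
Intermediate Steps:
$R{\left(h,S \right)} = - 4 S$
$d{\left(r \right)} = 20 r$ ($d{\left(r \right)} = \left(-4\right) \left(-5\right) \sqrt{r} \sqrt{r} = 20 \sqrt{r} \sqrt{r} = 20 r$)
$d{\left(-7 \right)} 24 = 20 \left(-7\right) 24 = \left(-140\right) 24 = -3360$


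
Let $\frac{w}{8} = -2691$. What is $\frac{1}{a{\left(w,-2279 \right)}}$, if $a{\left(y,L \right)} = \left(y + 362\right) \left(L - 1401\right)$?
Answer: $\frac{1}{77890880} \approx 1.2838 \cdot 10^{-8}$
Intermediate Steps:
$w = -21528$ ($w = 8 \left(-2691\right) = -21528$)
$a{\left(y,L \right)} = \left(-1401 + L\right) \left(362 + y\right)$ ($a{\left(y,L \right)} = \left(362 + y\right) \left(-1401 + L\right) = \left(-1401 + L\right) \left(362 + y\right)$)
$\frac{1}{a{\left(w,-2279 \right)}} = \frac{1}{-507162 - -30160728 + 362 \left(-2279\right) - -49062312} = \frac{1}{-507162 + 30160728 - 824998 + 49062312} = \frac{1}{77890880}$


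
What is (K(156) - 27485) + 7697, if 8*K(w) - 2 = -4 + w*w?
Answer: -66985/4 ≈ -16746.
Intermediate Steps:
K(w) = -¼ + w²/8 (K(w) = ¼ + (-4 + w*w)/8 = ¼ + (-4 + w²)/8 = ¼ + (-½ + w²/8) = -¼ + w²/8)
(K(156) - 27485) + 7697 = ((-¼ + (⅛)*156²) - 27485) + 7697 = ((-¼ + (⅛)*24336) - 27485) + 7697 = ((-¼ + 3042) - 27485) + 7697 = (12167/4 - 27485) + 7697 = -97773/4 + 7697 = -66985/4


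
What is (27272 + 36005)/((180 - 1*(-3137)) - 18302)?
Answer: -63277/14985 ≈ -4.2227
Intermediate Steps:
(27272 + 36005)/((180 - 1*(-3137)) - 18302) = 63277/((180 + 3137) - 18302) = 63277/(3317 - 18302) = 63277/(-14985) = 63277*(-1/14985) = -63277/14985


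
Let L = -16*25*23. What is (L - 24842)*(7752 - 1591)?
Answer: -209732762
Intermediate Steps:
L = -9200 (L = -400*23 = -9200)
(L - 24842)*(7752 - 1591) = (-9200 - 24842)*(7752 - 1591) = -34042*6161 = -209732762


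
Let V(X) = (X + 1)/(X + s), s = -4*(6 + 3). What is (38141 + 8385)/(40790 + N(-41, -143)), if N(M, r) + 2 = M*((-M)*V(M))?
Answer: 1791251/1536718 ≈ 1.1656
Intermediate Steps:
s = -36 (s = -4*9 = -36)
V(X) = (1 + X)/(-36 + X) (V(X) = (X + 1)/(X - 36) = (1 + X)/(-36 + X))
N(M, r) = -2 - M²*(1 + M)/(-36 + M) (N(M, r) = -2 + M*((-M)*((1 + M)/(-36 + M))) = -2 + M*(-M*(1 + M)/(-36 + M)) = -2 - M²*(1 + M)/(-36 + M))
(38141 + 8385)/(40790 + N(-41, -143)) = (38141 + 8385)/(40790 + (72 - 1*(-41)² - 1*(-41)³ - 2*(-41))/(-36 - 41)) = 46526/(40790 + (72 - 1*1681 - 1*(-68921) + 82)/(-77)) = 46526/(40790 - (72 - 1681 + 68921 + 82)/77) = 46526/(40790 - 1/77*67394) = 46526/(40790 - 67394/77) = 46526/(3073436/77) = 46526*(77/3073436) = 1791251/1536718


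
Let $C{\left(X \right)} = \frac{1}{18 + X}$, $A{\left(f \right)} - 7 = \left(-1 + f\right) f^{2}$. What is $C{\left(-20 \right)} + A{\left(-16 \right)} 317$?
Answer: $- \frac{2754731}{2} \approx -1.3774 \cdot 10^{6}$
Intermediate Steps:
$A{\left(f \right)} = 7 + f^{2} \left(-1 + f\right)$ ($A{\left(f \right)} = 7 + \left(-1 + f\right) f^{2} = 7 + f^{2} \left(-1 + f\right)$)
$C{\left(-20 \right)} + A{\left(-16 \right)} 317 = \frac{1}{18 - 20} + \left(7 + \left(-16\right)^{3} - \left(-16\right)^{2}\right) 317 = \frac{1}{-2} + \left(7 - 4096 - 256\right) 317 = - \frac{1}{2} + \left(7 - 4096 - 256\right) 317 = - \frac{1}{2} - 1377365 = - \frac{2754731}{2}$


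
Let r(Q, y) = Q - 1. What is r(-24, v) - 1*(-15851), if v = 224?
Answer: 15826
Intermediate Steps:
r(Q, y) = -1 + Q
r(-24, v) - 1*(-15851) = (-1 - 24) - 1*(-15851) = -25 + 15851 = 15826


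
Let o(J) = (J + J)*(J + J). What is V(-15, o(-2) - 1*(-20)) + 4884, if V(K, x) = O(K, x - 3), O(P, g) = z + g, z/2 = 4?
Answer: 4925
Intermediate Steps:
z = 8 (z = 2*4 = 8)
O(P, g) = 8 + g
o(J) = 4*J**2 (o(J) = (2*J)*(2*J) = 4*J**2)
V(K, x) = 5 + x (V(K, x) = 8 + (x - 3) = 8 + (-3 + x) = 5 + x)
V(-15, o(-2) - 1*(-20)) + 4884 = (5 + (4*(-2)**2 - 1*(-20))) + 4884 = (5 + (4*4 + 20)) + 4884 = (5 + (16 + 20)) + 4884 = (5 + 36) + 4884 = 41 + 4884 = 4925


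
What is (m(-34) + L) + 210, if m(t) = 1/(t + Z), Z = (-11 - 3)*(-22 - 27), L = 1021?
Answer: 802613/652 ≈ 1231.0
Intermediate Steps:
Z = 686 (Z = -14*(-49) = 686)
m(t) = 1/(686 + t) (m(t) = 1/(t + 686) = 1/(686 + t))
(m(-34) + L) + 210 = (1/(686 - 34) + 1021) + 210 = (1/652 + 1021) + 210 = 665693/652 + 210 = 802613/652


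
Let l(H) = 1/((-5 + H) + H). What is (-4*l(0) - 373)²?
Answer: 3463321/25 ≈ 1.3853e+5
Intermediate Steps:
l(H) = 1/(-5 + 2*H)
(-4*l(0) - 373)² = (-4/(-5 + 2*0) - 373)² = (-4/(-5 + 0) - 373)² = (-4/(-5) - 373)² = (-4*(-⅕) - 373)² = (⅘ - 373)² = (-1861/5)² = 3463321/25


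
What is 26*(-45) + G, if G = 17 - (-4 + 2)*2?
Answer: -1149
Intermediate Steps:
G = 21 (G = 17 - (-2)*2 = 17 - 1*(-4) = 17 + 4 = 21)
26*(-45) + G = 26*(-45) + 21 = -1170 + 21 = -1149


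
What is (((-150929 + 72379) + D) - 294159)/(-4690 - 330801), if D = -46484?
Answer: 419193/335491 ≈ 1.2495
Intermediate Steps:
(((-150929 + 72379) + D) - 294159)/(-4690 - 330801) = (((-150929 + 72379) - 46484) - 294159)/(-4690 - 330801) = ((-78550 - 46484) - 294159)/(-335491) = (-125034 - 294159)*(-1/335491) = -419193*(-1/335491) = 419193/335491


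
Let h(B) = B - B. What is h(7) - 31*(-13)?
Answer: 403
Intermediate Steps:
h(B) = 0
h(7) - 31*(-13) = 0 - 31*(-13) = 0 + 403 = 403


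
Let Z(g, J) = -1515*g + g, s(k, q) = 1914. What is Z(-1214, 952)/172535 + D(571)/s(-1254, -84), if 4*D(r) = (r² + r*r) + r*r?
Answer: 5540368157/40028120 ≈ 138.41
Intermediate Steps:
Z(g, J) = -1514*g
D(r) = 3*r²/4 (D(r) = ((r² + r*r) + r*r)/4 = ((r² + r²) + r²)/4 = (2*r² + r²)/4 = (3*r²)/4 = 3*r²/4)
Z(-1214, 952)/172535 + D(571)/s(-1254, -84) = -1514*(-1214)/172535 + ((¾)*571²)/1914 = 1837996*(1/172535) + ((¾)*326041)*(1/1914) = 1837996/172535 + (978123/4)*(1/1914) = 1837996/172535 + 326041/2552 = 5540368157/40028120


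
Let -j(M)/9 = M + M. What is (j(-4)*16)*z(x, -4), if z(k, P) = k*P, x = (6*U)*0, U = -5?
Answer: 0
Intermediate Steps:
j(M) = -18*M (j(M) = -9*(M + M) = -18*M)
x = 0 (x = (6*(-5))*0 = -30*0 = 0)
z(k, P) = P*k
(j(-4)*16)*z(x, -4) = (-18*(-4)*16)*(-4*0) = (72*16)*0 = 1152*0 = 0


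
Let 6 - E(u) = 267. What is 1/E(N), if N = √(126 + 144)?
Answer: -1/261 ≈ -0.0038314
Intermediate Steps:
N = 3*√30 (N = √270 = 3*√30 ≈ 16.432)
E(u) = -261 (E(u) = 6 - 1*267 = 6 - 267 = -261)
1/E(N) = 1/(-261) = -1/261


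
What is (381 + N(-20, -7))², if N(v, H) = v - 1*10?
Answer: 123201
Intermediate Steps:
N(v, H) = -10 + v (N(v, H) = v - 10 = -10 + v)
(381 + N(-20, -7))² = (381 + (-10 - 20))² = (381 - 30)² = 351² = 123201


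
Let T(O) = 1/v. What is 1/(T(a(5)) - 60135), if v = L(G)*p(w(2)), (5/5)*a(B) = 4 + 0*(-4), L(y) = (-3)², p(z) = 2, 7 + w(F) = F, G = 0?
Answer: -18/1082429 ≈ -1.6629e-5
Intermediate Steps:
w(F) = -7 + F
L(y) = 9
a(B) = 4 (a(B) = 4 + 0*(-4) = 4 + 0 = 4)
v = 18 (v = 9*2 = 18)
T(O) = 1/18
1/(T(a(5)) - 60135) = 1/(1/18 - 60135) = 1/(-1082429/18) = -18/1082429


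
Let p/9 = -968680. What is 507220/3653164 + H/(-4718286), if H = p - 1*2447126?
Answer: 5397710470408/2154584069613 ≈ 2.5052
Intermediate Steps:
p = -8718120 (p = 9*(-968680) = -8718120)
H = -11165246 (H = -8718120 - 1*2447126 = -8718120 - 2447126 = -11165246)
507220/3653164 + H/(-4718286) = 507220/3653164 - 11165246/(-4718286) = 507220*(1/3653164) - 11165246*(-1/4718286) = 126805/913291 + 5582623/2359143 = 5397710470408/2154584069613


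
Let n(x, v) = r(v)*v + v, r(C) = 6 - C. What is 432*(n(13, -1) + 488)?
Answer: 207360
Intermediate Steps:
n(x, v) = v + v*(6 - v) (n(x, v) = (6 - v)*v + v = v*(6 - v) + v = v + v*(6 - v))
432*(n(13, -1) + 488) = 432*(-(7 - 1*(-1)) + 488) = 432*(-(7 + 1) + 488) = 432*(-1*8 + 488) = 432*(-8 + 488) = 432*480 = 207360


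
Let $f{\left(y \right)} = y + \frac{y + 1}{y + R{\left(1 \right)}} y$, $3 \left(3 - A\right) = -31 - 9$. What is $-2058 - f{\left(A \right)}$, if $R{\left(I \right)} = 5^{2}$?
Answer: $- \frac{193550}{93} \approx -2081.2$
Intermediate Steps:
$A = \frac{49}{3}$ ($A = 3 - \frac{-31 - 9}{3} = 3 - - \frac{40}{3} = 3 + \frac{40}{3} = \frac{49}{3} \approx 16.333$)
$R{\left(I \right)} = 25$
$f{\left(y \right)} = y + \frac{y \left(1 + y\right)}{25 + y}$ ($f{\left(y \right)} = y + \frac{y + 1}{y + 25} y = y + \frac{1 + y}{25 + y} y = y + \frac{y \left(1 + y\right)}{25 + y}$)
$-2058 - f{\left(A \right)} = -2058 - 2 \cdot \frac{49}{3} \frac{1}{25 + \frac{49}{3}} \left(13 + \frac{49}{3}\right) = -2058 - 2 \cdot \frac{49}{3} \frac{1}{\frac{124}{3}} \cdot \frac{88}{3} = -2058 - 2 \cdot \frac{49}{3} \cdot \frac{3}{124} \cdot \frac{88}{3} = -2058 - \frac{2156}{93} = - \frac{193550}{93}$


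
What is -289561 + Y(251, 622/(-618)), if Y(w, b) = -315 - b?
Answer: -89571373/309 ≈ -2.8988e+5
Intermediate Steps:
-289561 + Y(251, 622/(-618)) = -289561 + (-315 - 622/(-618)) = -289561 + (-315 - 622*(-1)/618) = -289561 + (-315 - 1*(-311/309)) = -289561 + (-315 + 311/309) = -289561 - 97024/309 = -89571373/309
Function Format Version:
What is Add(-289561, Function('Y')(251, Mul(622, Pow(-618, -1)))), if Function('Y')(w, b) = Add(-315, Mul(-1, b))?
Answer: Rational(-89571373, 309) ≈ -2.8988e+5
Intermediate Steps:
Add(-289561, Function('Y')(251, Mul(622, Pow(-618, -1)))) = Add(-289561, Add(-315, Mul(-1, Mul(622, Pow(-618, -1))))) = Add(-289561, Add(-315, Mul(-1, Mul(622, Rational(-1, 618))))) = Add(-289561, Add(-315, Mul(-1, Rational(-311, 309)))) = Add(-289561, Add(-315, Rational(311, 309))) = Add(-289561, Rational(-97024, 309)) = Rational(-89571373, 309)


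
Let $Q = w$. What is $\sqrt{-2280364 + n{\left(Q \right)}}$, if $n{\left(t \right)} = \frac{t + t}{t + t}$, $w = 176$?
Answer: $i \sqrt{2280363} \approx 1510.1 i$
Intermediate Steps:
$Q = 176$
$n{\left(t \right)} = 1$ ($n{\left(t \right)} = \frac{2 t}{2 t} = 2 t \frac{1}{2 t} = 1$)
$\sqrt{-2280364 + n{\left(Q \right)}} = \sqrt{-2280364 + 1} = \sqrt{-2280363} = i \sqrt{2280363}$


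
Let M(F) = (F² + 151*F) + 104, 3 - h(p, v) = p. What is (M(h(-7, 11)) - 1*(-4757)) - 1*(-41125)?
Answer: 47596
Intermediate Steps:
h(p, v) = 3 - p
M(F) = 104 + F² + 151*F
(M(h(-7, 11)) - 1*(-4757)) - 1*(-41125) = ((104 + (3 - 1*(-7))² + 151*(3 - 1*(-7))) - 1*(-4757)) - 1*(-41125) = ((104 + (3 + 7)² + 151*(3 + 7)) + 4757) + 41125 = ((104 + 10² + 151*10) + 4757) + 41125 = ((104 + 100 + 1510) + 4757) + 41125 = (1714 + 4757) + 41125 = 6471 + 41125 = 47596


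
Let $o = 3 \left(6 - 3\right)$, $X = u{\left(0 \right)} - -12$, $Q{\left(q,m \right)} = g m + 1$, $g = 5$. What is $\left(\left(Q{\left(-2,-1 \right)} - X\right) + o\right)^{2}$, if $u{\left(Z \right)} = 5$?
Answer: $144$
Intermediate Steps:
$Q{\left(q,m \right)} = 1 + 5 m$ ($Q{\left(q,m \right)} = 5 m + 1 = 1 + 5 m$)
$X = 17$ ($X = 5 - -12 = 5 + 12 = 17$)
$o = 9$ ($o = 3 \cdot 3 = 9$)
$\left(\left(Q{\left(-2,-1 \right)} - X\right) + o\right)^{2} = \left(\left(\left(1 + 5 \left(-1\right)\right) - 17\right) + 9\right)^{2} = \left(\left(\left(1 - 5\right) - 17\right) + 9\right)^{2} = \left(\left(-4 - 17\right) + 9\right)^{2} = \left(-21 + 9\right)^{2} = \left(-12\right)^{2} = 144$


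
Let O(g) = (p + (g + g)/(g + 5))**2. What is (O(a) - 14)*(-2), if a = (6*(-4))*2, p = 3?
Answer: -49478/1849 ≈ -26.759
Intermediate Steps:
a = -48 (a = -24*2 = -48)
O(g) = (3 + 2*g/(5 + g))**2 (O(g) = (3 + (g + g)/(g + 5))**2 = (3 + (2*g)/(5 + g))**2 = (3 + 2*g/(5 + g))**2)
(O(a) - 14)*(-2) = (25*(3 - 48)**2/(5 - 48)**2 - 14)*(-2) = (25*(-45)**2/(-43)**2 - 14)*(-2) = (25*2025*(1/1849) - 14)*(-2) = (50625/1849 - 14)*(-2) = (24739/1849)*(-2) = -49478/1849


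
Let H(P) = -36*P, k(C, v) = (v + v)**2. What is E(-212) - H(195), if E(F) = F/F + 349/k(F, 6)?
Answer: 1011373/144 ≈ 7023.4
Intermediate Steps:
k(C, v) = 4*v**2 (k(C, v) = (2*v)**2 = 4*v**2)
E(F) = 493/144 (E(F) = F/F + 349/((4*6**2)) = 1 + 349/((4*36)) = 1 + 349/144 = 493/144)
E(-212) - H(195) = 493/144 - (-36)*195 = 493/144 - 1*(-7020) = 493/144 + 7020 = 1011373/144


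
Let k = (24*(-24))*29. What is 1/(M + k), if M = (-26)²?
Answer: -1/16028 ≈ -6.2391e-5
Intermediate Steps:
M = 676
k = -16704 (k = -576*29 = -16704)
1/(M + k) = 1/(676 - 16704) = 1/(-16028) = -1/16028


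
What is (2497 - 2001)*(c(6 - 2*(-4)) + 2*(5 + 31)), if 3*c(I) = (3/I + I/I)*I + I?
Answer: 122512/3 ≈ 40837.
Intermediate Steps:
c(I) = I/3 + I*(1 + 3/I)/3 (c(I) = ((3/I + I/I)*I + I)/3 = ((3/I + 1)*I + I)/3 = ((1 + 3/I)*I + I)/3 = (I*(1 + 3/I) + I)/3 = (I + I*(1 + 3/I))/3 = I/3 + I*(1 + 3/I)/3)
(2497 - 2001)*(c(6 - 2*(-4)) + 2*(5 + 31)) = (2497 - 2001)*((1 + 2*(6 - 2*(-4))/3) + 2*(5 + 31)) = 496*((1 + 2*(6 + 8)/3) + 2*36) = 496*((1 + (⅔)*14) + 72) = 496*((1 + 28/3) + 72) = 496*(31/3 + 72) = 496*(247/3) = 122512/3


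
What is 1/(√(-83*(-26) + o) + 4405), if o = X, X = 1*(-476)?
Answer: 4405/19402343 - 29*√2/19402343 ≈ 0.00022492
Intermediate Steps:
X = -476
o = -476
1/(√(-83*(-26) + o) + 4405) = 1/(√(-83*(-26) - 476) + 4405) = 1/(√(2158 - 476) + 4405) = 1/(√1682 + 4405) = 1/(29*√2 + 4405) = 1/(4405 + 29*√2)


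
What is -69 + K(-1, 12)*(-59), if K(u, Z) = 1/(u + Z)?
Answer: -818/11 ≈ -74.364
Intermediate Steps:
K(u, Z) = 1/(Z + u)
-69 + K(-1, 12)*(-59) = -69 - 59/(12 - 1) = -69 - 59/11 = -818/11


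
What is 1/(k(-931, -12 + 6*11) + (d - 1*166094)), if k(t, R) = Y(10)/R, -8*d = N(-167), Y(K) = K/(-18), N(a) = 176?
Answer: -486/80732381 ≈ -6.0199e-6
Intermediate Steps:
Y(K) = -K/18 (Y(K) = K*(-1/18) = -K/18)
d = -22 (d = -⅛*176 = -22)
k(t, R) = -5/(9*R) (k(t, R) = (-1/18*10)/R = -5/(9*R))
1/(k(-931, -12 + 6*11) + (d - 1*166094)) = 1/(-5/(9*(-12 + 6*11)) + (-22 - 1*166094)) = 1/(-5/(9*(-12 + 66)) + (-22 - 166094)) = 1/(-5/9/54 - 166116) = 1/(-5/9*1/54 - 166116) = 1/(-5/486 - 166116) = 1/(-80732381/486) = -486/80732381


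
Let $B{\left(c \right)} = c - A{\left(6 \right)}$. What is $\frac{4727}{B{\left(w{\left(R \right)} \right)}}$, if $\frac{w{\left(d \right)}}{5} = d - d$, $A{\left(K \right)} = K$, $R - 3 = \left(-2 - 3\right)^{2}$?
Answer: $- \frac{4727}{6} \approx -787.83$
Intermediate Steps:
$R = 28$ ($R = 3 + \left(-2 - 3\right)^{2} = 3 + \left(-5\right)^{2} = 3 + 25 = 28$)
$w{\left(d \right)} = 0$ ($w{\left(d \right)} = 5 \left(d - d\right) = 5 \cdot 0 = 0$)
$B{\left(c \right)} = -6 + c$ ($B{\left(c \right)} = c - 6 = -6 + c$)
$\frac{4727}{B{\left(w{\left(R \right)} \right)}} = \frac{4727}{-6 + 0} = \frac{4727}{-6} = 4727 \left(- \frac{1}{6}\right) = - \frac{4727}{6}$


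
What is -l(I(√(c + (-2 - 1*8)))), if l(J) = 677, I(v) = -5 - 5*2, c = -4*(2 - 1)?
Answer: -677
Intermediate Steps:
c = -4 (c = -4*1 = -4)
I(v) = -15 (I(v) = -5 - 10 = -15)
-l(I(√(c + (-2 - 1*8)))) = -1*677 = -677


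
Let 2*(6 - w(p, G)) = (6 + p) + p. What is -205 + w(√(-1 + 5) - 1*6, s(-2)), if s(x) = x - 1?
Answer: -198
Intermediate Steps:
s(x) = -1 + x
w(p, G) = 3 - p (w(p, G) = 6 - ((6 + p) + p)/2 = 6 - (6 + 2*p)/2 = 6 + (-3 - p) = 3 - p)
-205 + w(√(-1 + 5) - 1*6, s(-2)) = -205 + (3 - (√(-1 + 5) - 1*6)) = -205 + (3 - (√4 - 6)) = -205 + (3 - (2 - 6)) = -205 + (3 - 1*(-4)) = -205 + (3 + 4) = -205 + 7 = -198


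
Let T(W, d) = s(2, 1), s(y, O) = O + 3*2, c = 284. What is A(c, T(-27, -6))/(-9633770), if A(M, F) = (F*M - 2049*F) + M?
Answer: 12071/9633770 ≈ 0.0012530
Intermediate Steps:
s(y, O) = 6 + O (s(y, O) = O + 6 = 6 + O)
T(W, d) = 7 (T(W, d) = 6 + 1 = 7)
A(M, F) = M - 2049*F + F*M (A(M, F) = (-2049*F + F*M) + M = M - 2049*F + F*M)
A(c, T(-27, -6))/(-9633770) = (284 - 2049*7 + 7*284)/(-9633770) = (284 - 14343 + 1988)*(-1/9633770) = -12071*(-1/9633770) = 12071/9633770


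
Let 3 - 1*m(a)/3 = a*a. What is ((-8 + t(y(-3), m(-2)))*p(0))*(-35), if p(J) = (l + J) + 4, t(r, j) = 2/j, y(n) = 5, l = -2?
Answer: 1820/3 ≈ 606.67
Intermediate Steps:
m(a) = 9 - 3*a² (m(a) = 9 - 3*a*a = 9 - 3*a²)
p(J) = 2 + J (p(J) = (-2 + J) + 4 = 2 + J)
((-8 + t(y(-3), m(-2)))*p(0))*(-35) = ((-8 + 2/(9 - 3*(-2)²))*(2 + 0))*(-35) = ((-8 + 2/(9 - 3*4))*2)*(-35) = ((-8 + 2/(9 - 12))*2)*(-35) = ((-8 + 2/(-3))*2)*(-35) = ((-8 + 2*(-⅓))*2)*(-35) = ((-8 - ⅔)*2)*(-35) = -26/3*2*(-35) = -52/3*(-35) = 1820/3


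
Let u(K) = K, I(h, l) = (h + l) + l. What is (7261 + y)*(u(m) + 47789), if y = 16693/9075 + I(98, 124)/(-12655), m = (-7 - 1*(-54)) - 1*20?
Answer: 7976581935365488/22968825 ≈ 3.4728e+8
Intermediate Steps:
I(h, l) = h + 2*l
m = 27 (m = (-7 + 54) - 20 = 47 - 20 = 27)
y = 41621993/22968825 (y = 16693/9075 + (98 + 2*124)/(-12655) = 16693*(1/9075) + (98 + 248)*(-1/12655) = 16693/9075 + 346*(-1/12655) = 16693/9075 - 346/12655 = 41621993/22968825 ≈ 1.8121)
(7261 + y)*(u(m) + 47789) = (7261 + 41621993/22968825)*(27 + 47789) = (166818260318/22968825)*47816 = 7976581935365488/22968825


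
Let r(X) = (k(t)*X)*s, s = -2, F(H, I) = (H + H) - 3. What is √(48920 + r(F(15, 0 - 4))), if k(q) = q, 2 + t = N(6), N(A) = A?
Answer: 8*√761 ≈ 220.69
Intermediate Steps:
F(H, I) = -3 + 2*H (F(H, I) = 2*H - 3 = -3 + 2*H)
t = 4 (t = -2 + 6 = 4)
r(X) = -8*X (r(X) = (4*X)*(-2) = -8*X)
√(48920 + r(F(15, 0 - 4))) = √(48920 - 8*(-3 + 2*15)) = √(48920 - 8*(-3 + 30)) = √(48920 - 8*27) = √(48920 - 216) = √48704 = 8*√761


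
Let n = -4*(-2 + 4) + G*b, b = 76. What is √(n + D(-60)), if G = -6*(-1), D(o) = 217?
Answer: √665 ≈ 25.788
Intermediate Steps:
G = 6
n = 448 (n = -4*(-2 + 4) + 6*76 = -4*2 + 456 = -8 + 456 = 448)
√(n + D(-60)) = √(448 + 217) = √665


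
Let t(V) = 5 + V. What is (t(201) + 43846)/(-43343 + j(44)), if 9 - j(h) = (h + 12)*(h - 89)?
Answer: -22026/20407 ≈ -1.0793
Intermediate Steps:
j(h) = 9 - (-89 + h)*(12 + h) (j(h) = 9 - (h + 12)*(h - 89) = 9 - (12 + h)*(-89 + h) = 9 - (-89 + h)*(12 + h))
(t(201) + 43846)/(-43343 + j(44)) = ((5 + 201) + 43846)/(-43343 + (1077 - 1*44² + 77*44)) = (206 + 43846)/(-43343 + (1077 - 1*1936 + 3388)) = 44052/(-43343 + (1077 - 1936 + 3388)) = 44052/(-43343 + 2529) = 44052/(-40814) = 44052*(-1/40814) = -22026/20407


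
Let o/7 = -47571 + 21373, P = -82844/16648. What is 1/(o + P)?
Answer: -4162/763273243 ≈ -5.4528e-6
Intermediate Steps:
P = -20711/4162 (P = -82844*1/16648 = -20711/4162 ≈ -4.9762)
o = -183386 (o = 7*(-47571 + 21373) = 7*(-26198) = -183386)
1/(o + P) = 1/(-183386 - 20711/4162) = 1/(-763273243/4162) = -4162/763273243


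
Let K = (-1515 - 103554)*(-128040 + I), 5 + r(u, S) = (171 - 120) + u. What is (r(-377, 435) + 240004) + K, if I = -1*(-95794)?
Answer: 3388294647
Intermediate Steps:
r(u, S) = 46 + u (r(u, S) = -5 + ((171 - 120) + u) = -5 + (51 + u) = 46 + u)
I = 95794
K = 3388054974 (K = (-1515 - 103554)*(-128040 + 95794) = -105069*(-32246) = 3388054974)
(r(-377, 435) + 240004) + K = ((46 - 377) + 240004) + 3388054974 = (-331 + 240004) + 3388054974 = 239673 + 3388054974 = 3388294647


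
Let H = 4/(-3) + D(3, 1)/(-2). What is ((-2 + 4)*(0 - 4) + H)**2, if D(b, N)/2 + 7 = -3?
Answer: 4/9 ≈ 0.44444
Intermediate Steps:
D(b, N) = -20 (D(b, N) = -14 + 2*(-3) = -14 - 6 = -20)
H = 26/3 (H = 4/(-3) - 20/(-2) = 4*(-1/3) - 20*(-1/2) = -4/3 + 10 = 26/3 ≈ 8.6667)
((-2 + 4)*(0 - 4) + H)**2 = ((-2 + 4)*(0 - 4) + 26/3)**2 = (2*(-4) + 26/3)**2 = (-8 + 26/3)**2 = (2/3)**2 = 4/9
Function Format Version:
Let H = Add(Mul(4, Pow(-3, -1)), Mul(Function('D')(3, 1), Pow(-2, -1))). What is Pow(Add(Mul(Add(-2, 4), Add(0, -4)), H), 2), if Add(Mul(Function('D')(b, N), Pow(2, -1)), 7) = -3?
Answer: Rational(4, 9) ≈ 0.44444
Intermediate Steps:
Function('D')(b, N) = -20 (Function('D')(b, N) = Add(-14, Mul(2, -3)) = Add(-14, -6) = -20)
H = Rational(26, 3) (H = Add(Mul(4, Pow(-3, -1)), Mul(-20, Pow(-2, -1))) = Add(Mul(4, Rational(-1, 3)), Mul(-20, Rational(-1, 2))) = Add(Rational(-4, 3), 10) = Rational(26, 3) ≈ 8.6667)
Pow(Add(Mul(Add(-2, 4), Add(0, -4)), H), 2) = Pow(Add(Mul(Add(-2, 4), Add(0, -4)), Rational(26, 3)), 2) = Pow(Add(Mul(2, -4), Rational(26, 3)), 2) = Pow(Add(-8, Rational(26, 3)), 2) = Pow(Rational(2, 3), 2) = Rational(4, 9)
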